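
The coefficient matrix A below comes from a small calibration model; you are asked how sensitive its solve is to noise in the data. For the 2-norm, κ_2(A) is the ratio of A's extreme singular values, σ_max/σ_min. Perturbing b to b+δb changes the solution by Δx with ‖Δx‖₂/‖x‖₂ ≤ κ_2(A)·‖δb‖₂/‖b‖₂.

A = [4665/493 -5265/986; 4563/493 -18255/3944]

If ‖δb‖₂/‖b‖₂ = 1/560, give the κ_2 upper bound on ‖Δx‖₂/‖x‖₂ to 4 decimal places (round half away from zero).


0.0714

M = AᵀA = [50634/289 -215865/2312; -215865/2312 923625/18496]. tr(M)=14409/64, det(M)=2025/64
eigenvalues of AᵀA: λ = (tr ± √(tr²−4·det))/2 = 225, 9/64
so κ_2 = √(225 / (9/64)) = 40.0000
κ_2(A)·‖δb‖/‖b‖ = 0.0714


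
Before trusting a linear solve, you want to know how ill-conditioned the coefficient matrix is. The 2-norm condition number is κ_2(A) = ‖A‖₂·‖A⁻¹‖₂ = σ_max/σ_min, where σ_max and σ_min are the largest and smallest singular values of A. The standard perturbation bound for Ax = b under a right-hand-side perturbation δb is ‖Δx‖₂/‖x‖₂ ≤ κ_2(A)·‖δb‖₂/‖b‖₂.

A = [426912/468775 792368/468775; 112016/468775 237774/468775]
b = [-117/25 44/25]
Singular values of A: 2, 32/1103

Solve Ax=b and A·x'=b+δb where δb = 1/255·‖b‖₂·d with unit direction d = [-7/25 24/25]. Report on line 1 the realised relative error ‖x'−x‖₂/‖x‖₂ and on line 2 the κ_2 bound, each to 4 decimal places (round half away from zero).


from the listed singular values, σ₁ = 2, σ_n = 32/1103
condition number: 2 ÷ (32/1103) = 68.9375
κ_2(A)·‖δb‖/‖b‖ = 0.2703
solve Ax = b  →  x = [-92.1820 46.8971]
‖b‖₂ = 5.0000 and ‖x‖₂ = 103.4256
with δb = [-0.0055 0.0188], A·Δx = δb → ‖Δx‖ = 0.6759
realised ‖Δx‖/‖x‖ = 0.0065
tightness: 0.0065 against a bound of 0.2703 (unrounded ratio ≈ 0.0242)

0.0065
0.2703


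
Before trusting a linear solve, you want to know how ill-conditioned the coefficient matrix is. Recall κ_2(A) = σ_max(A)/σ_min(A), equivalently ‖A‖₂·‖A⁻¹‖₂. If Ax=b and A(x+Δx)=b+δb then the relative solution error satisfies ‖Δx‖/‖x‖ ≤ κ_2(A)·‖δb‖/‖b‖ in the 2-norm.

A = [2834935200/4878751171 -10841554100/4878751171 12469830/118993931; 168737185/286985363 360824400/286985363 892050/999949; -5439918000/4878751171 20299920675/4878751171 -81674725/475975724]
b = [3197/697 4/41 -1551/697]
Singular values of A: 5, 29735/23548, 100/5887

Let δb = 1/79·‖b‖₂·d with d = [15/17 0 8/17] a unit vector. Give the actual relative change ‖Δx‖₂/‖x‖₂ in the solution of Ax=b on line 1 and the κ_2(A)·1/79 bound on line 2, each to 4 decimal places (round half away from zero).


0.0215
3.7259

σ_max = 5, σ_min = 100/5887
κ_2(A) = 5 / (100/5887) = 294.3500
bound on ‖Δx‖/‖x‖: κ·ε = 294.3500·1/79 = 3.7259
solve Ax = b  →  x = [-124.0623 -28.7340 122.3735]
‖b‖₂ = 5.0990 and ‖x‖₂ = 176.6136
with δb = [0.0570 0.0000 0.0304], A·Δx = δb → ‖Δx‖ = 3.7997
relative error = 0.0215
so the bound overstates the realised error by a factor of ≈ 173.1839 (computed from the unrounded values)


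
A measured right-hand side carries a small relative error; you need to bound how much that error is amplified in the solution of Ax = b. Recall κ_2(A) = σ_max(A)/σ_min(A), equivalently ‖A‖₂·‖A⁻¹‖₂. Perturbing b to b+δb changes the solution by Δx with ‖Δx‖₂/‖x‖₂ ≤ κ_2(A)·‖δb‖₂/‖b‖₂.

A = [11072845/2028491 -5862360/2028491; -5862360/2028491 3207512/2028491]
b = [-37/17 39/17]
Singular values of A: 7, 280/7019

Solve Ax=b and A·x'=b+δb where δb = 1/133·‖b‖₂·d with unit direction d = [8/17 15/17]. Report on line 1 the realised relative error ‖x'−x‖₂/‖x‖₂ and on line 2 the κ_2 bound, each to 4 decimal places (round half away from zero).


0.0238
1.3194

from the listed singular values, σ₁ = 7, σ_n = 280/7019
κ = σ_max/σ_min = 7/(280/7019) = 175.4750
bound on ‖Δx‖/‖x‖: κ·ε = 175.4750·1/133 = 1.3194
solve Ax = b  →  x = [11.4185 22.3204]
2-norm of b is 3.1623; of x, 25.0715
re-solving with b+δb shifts x by Δx of norm 0.5960
dividing the unrounded norms, ‖Δx‖/‖x‖ = 0.0238
realised/bound (from unrounded values) ≈ 0.0180


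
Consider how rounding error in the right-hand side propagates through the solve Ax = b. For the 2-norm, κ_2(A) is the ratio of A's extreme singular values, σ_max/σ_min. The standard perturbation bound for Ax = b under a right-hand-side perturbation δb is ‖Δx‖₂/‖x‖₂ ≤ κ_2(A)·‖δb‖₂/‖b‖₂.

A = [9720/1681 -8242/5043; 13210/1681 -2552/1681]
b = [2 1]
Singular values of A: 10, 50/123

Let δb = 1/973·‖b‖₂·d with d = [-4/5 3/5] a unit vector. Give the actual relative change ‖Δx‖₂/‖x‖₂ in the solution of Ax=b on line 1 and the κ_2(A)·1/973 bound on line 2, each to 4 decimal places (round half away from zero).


0.0023
0.0253

σ_max = 10, σ_min = 50/123
κ_2(A) = 10 / (50/123) = 24.6000
worst-case relative error ≤ 24.6000 × 1/973 = 0.0253
solve Ax = b  →  x = [-0.3449 -2.4439]
2-norm of b is 2.2361; of x, 2.4681
Δx = A⁻¹·δb where δb = 1/973·2.2361·d; ‖Δx‖ = 0.0057
dividing the unrounded norms, ‖Δx‖/‖x‖ = 0.0023
realised/bound (from unrounded values) ≈ 0.0906


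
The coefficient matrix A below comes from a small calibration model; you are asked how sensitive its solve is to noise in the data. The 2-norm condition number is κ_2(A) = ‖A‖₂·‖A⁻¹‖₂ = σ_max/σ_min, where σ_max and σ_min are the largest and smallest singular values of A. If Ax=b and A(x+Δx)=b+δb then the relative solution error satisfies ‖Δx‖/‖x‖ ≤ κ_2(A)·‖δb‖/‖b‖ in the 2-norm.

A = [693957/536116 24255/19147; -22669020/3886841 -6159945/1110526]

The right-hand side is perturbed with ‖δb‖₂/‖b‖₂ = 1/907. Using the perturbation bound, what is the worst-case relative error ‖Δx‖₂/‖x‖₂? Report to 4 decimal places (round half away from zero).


AᵀA = [5132157743889/143795673616 174560073435/5135559772; 174560073435/5135559772 23750137125/733651396]; tr = 11637556029/170981776, det = 29648025/683927104
eigenvalues of AᵀA: λ = (tr ± √(tr²−4·det))/2 = 1089/16, 27225/42745444
κ_2(A) = √(λ_max/λ_min) = √((1089/16) / (27225/42745444)) = 326.9000
κ_2(A)·‖δb‖/‖b‖ = 0.3604

0.3604


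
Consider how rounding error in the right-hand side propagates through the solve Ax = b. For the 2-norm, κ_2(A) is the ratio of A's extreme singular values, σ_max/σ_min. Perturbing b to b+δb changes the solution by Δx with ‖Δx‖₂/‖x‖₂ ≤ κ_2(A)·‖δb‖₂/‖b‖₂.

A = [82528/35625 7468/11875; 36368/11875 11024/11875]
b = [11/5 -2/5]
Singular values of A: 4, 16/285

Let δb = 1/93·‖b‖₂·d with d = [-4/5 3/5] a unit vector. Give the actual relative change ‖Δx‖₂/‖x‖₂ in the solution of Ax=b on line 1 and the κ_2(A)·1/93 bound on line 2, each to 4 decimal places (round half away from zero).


from the listed singular values, σ₁ = 4, σ_n = 16/285
κ = σ_max/σ_min = 4/(16/285) = 71.2500
worst-case relative error ≤ 71.2500 × 1/93 = 0.7661
solve Ax = b  →  x = [10.2150 -34.1300]
‖b‖ = 2.2361, ‖x‖ = 35.6259
with δb = [-0.0192 0.0144], A·Δx = δb → ‖Δx‖ = 0.4283
dividing the unrounded norms, ‖Δx‖/‖x‖ = 0.0120
realised/bound (from unrounded values) ≈ 0.0157

0.0120
0.7661


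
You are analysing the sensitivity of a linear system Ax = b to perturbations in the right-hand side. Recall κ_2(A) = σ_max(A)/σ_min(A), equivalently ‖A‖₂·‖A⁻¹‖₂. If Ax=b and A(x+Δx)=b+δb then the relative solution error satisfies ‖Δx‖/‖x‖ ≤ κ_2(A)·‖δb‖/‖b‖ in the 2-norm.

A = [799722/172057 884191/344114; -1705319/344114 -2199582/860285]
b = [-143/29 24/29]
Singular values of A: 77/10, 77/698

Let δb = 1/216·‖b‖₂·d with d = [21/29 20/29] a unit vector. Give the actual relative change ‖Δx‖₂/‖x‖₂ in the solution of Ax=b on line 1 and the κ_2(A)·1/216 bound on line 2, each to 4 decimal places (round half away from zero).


0.0077
0.3231

σ_max = 77/10, σ_min = 77/698
condition number: (77/10) ÷ (77/698) = 69.8000
worst-case relative error ≤ 69.8000 × 1/216 = 0.3231
solve Ax = b  →  x = [12.3392 -24.2399]
2-norm of b is 5.0000; of x, 27.1998
Δx = A⁻¹·δb where δb = 1/216·5.0000·d; ‖Δx‖ = 0.2098
dividing the unrounded norms, ‖Δx‖/‖x‖ = 0.0077
so the bound overstates the realised error by a factor of ≈ 41.8876 (computed from the unrounded values)


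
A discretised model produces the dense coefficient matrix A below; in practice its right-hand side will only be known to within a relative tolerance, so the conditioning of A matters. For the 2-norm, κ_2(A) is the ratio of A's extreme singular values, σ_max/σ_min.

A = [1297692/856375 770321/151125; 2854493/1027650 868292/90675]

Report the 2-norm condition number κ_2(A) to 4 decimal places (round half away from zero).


362.7000

form AᵀA = [914627751361/91355062500 2351671914214/68516296875; 2351671914214/68516296875 24188824918969/205548890625] with trace 167979119101/1315512900 and determinant 163047361/1315512900
char-poly roots: 12769/100 and 12769/13155129
σ_max=√(12769/100)=(113/10), σ_min=√(12769/13155129)=(113/3627) → κ = 362.7000


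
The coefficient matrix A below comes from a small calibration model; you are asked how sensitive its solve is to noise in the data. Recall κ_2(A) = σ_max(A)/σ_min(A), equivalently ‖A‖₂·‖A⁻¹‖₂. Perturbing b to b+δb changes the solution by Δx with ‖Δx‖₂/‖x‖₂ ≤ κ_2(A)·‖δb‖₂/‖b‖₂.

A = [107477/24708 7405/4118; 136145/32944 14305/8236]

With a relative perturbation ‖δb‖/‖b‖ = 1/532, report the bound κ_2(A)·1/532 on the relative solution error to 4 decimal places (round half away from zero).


0.6406

form AᵀA = [418121329/11614464 14517955/967872; 14517955/967872 504125/80656] with trace 490715329/11614464 and determinant 714025/46457856
λ_max, λ_min = (490715329/11614464 ± √240793241097920641/134895774007296)/2 = 169/4, 4225/11614464
σ_max=√(169/4)=(13/2), σ_min=√(4225/11614464)=(65/3408) → κ = 340.8000
κ_2(A)·‖δb‖/‖b‖ = 0.6406


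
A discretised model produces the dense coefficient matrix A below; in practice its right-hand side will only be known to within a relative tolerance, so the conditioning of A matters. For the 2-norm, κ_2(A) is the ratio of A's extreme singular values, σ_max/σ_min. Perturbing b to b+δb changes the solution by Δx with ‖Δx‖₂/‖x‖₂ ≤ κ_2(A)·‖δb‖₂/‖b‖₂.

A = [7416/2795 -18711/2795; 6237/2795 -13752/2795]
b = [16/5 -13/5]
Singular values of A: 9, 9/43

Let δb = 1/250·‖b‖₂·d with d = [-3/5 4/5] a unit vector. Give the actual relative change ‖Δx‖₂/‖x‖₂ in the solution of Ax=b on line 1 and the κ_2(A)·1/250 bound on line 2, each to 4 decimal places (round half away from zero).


σ_max = 9, σ_min = 9/43
κ_2(A) = 9 / (9/43) = 43.0000
bound on ‖Δx‖/‖x‖: κ·ε = 43.0000·1/250 = 0.1720
solve Ax = b  →  x = [-17.5983 -7.4530]
2-norm of b is 4.1231; of x, 19.1114
δb = ε·‖b‖·d = [-0.0099 0.0132]; solving A·Δx = δb gives ‖Δx‖ = 0.0788
dividing the unrounded norms, ‖Δx‖/‖x‖ = 0.0041
realised/bound (from unrounded values) ≈ 0.0240

0.0041
0.1720


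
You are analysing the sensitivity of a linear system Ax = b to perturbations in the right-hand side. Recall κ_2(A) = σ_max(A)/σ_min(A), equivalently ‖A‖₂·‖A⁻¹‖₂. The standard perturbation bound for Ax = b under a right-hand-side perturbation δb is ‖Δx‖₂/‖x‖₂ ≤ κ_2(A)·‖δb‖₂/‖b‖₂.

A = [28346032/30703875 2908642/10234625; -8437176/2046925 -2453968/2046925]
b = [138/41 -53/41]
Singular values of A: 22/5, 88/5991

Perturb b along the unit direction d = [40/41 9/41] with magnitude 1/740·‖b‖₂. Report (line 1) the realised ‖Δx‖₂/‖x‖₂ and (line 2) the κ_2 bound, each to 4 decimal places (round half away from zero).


0.0016
0.4048

from the listed singular values, σ₁ = 22/5, σ_n = 88/5991
κ_2(A) = (22/5) / (88/5991) = 299.5500
perturbation bound = 299.5500·1/740 = 0.4048
solve Ax = b  →  x = [-56.7505 196.1964]
‖b‖₂ = 3.6056 and ‖x‖₂ = 204.2391
re-solving with b+δb shifts x by Δx of norm 0.3317
realised ‖Δx‖/‖x‖ = 0.0016
realised/bound (from unrounded values) ≈ 0.0040


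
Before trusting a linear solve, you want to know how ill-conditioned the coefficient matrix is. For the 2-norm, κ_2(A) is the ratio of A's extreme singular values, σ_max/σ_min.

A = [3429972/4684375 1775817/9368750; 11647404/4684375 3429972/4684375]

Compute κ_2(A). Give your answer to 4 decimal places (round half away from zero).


112.4250

AᵀA = [235882764576/35109390625 68793233418/35109390625; 68793233418/35109390625 80339772321/140437562500]; tr = 1638193329/224700100, det = 236196/56175025
eigenvalues of AᵀA: λ = (tr ± √(tr²−4·det))/2 = 729/100, 1296/2247001
σ_max=√(729/100)=(27/10), σ_min=√(1296/2247001)=(36/1499) → κ = 112.4250


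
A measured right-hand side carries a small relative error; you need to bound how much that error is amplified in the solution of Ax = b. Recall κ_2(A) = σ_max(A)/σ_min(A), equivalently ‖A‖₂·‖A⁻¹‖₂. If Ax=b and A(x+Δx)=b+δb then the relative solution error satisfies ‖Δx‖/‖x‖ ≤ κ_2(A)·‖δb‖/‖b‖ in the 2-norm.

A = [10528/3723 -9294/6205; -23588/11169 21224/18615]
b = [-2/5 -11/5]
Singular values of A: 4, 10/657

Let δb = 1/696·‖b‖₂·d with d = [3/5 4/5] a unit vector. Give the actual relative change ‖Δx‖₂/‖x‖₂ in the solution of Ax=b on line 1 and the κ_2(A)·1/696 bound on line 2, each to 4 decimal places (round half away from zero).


0.0016
0.3776

from the listed singular values, σ₁ = 4, σ_n = 10/657
κ_2(A) = 4 / (10/657) = 262.8000
bound on ‖Δx‖/‖x‖: κ·ε = 262.8000·1/696 = 0.3776
solve Ax = b  →  x = [-61.6147 -116.0588]
‖b‖ = 2.2361, ‖x‖ = 131.4002
δb = ε·‖b‖·d = [0.0019 0.0026]; solving A·Δx = δb gives ‖Δx‖ = 0.2111
relative error = 0.0016
so the bound overstates the realised error by a factor of ≈ 235.0559 (computed from the unrounded values)


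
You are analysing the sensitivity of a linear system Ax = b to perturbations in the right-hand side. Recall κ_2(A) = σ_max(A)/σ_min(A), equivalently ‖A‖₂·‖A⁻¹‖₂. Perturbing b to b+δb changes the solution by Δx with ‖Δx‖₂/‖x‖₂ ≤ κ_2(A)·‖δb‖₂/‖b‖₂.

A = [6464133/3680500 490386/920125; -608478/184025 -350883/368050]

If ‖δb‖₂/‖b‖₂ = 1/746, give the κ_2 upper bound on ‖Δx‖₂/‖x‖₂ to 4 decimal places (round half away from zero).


form AᵀA = [657035315001/46872250000 23953546071/5859031250; 23953546071/5859031250 13978843281/11718062500] with trace 1140721101/74995600 and determinant 2313441/299982400
char-poly roots: 1521/100 and 1521/2999824
κ = σ_max/σ_min = (39/10)/(39/1732) = 173.2000
perturbation bound = 173.2000·1/746 = 0.2322

0.2322


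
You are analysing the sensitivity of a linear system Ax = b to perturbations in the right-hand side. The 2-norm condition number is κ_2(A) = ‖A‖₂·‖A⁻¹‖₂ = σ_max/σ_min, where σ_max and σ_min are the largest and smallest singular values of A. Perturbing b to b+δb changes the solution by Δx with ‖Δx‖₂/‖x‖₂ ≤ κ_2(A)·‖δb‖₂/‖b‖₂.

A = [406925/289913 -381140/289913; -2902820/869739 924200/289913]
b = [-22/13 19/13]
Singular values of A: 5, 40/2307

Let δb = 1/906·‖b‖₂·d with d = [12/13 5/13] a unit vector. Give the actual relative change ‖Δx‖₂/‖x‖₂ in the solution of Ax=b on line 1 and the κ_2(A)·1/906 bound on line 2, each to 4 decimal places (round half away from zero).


0.0025
0.3183

σ_max = 5, σ_min = 40/2307
κ = σ_max/σ_min = 5/(40/2307) = 288.3750
worst-case relative error ≤ 288.3750 × 1/906 = 0.3183
solve Ax = b  →  x = [-40.0655 -41.4888]
2-norm of b is 2.2361; of x, 57.6764
Δx = A⁻¹·δb where δb = 1/906·2.2361·d; ‖Δx‖ = 0.1423
dividing the unrounded norms, ‖Δx‖/‖x‖ = 0.0025
so the bound overstates the realised error by a factor of ≈ 128.9683 (computed from the unrounded values)


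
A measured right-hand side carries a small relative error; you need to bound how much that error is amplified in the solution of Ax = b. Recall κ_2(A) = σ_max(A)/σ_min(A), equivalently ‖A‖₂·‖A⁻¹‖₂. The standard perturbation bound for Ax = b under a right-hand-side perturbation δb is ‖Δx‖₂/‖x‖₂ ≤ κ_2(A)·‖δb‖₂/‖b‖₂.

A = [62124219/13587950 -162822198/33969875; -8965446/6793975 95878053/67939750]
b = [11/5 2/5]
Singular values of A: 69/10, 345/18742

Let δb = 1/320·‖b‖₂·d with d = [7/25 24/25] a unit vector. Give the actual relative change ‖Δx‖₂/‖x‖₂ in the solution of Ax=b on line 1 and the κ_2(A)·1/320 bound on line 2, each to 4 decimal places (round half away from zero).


0.0070
1.1714

largest singular value 69/10, smallest 345/18742
condition number: (69/10) ÷ (345/18742) = 374.8400
bound on ‖Δx‖/‖x‖: κ·ε = 374.8400·1/320 = 1.1714
solve Ax = b  →  x = [39.5384 37.2554]
‖b‖₂ = 2.2361 and ‖x‖₂ = 54.3254
with δb = [0.0020 0.0067], A·Δx = δb → ‖Δx‖ = 0.3796
realised ‖Δx‖/‖x‖ = 0.0070
realised/bound (from unrounded values) ≈ 0.0060


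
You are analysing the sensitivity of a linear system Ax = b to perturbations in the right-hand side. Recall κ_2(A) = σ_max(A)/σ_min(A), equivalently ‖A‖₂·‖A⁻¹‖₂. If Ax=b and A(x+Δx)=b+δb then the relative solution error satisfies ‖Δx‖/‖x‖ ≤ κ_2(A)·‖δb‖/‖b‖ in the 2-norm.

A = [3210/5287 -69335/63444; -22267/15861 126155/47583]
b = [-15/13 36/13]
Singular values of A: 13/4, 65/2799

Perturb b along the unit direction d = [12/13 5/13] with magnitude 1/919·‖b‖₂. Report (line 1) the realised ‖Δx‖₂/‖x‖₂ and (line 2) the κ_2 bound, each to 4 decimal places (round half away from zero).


from the listed singular values, σ₁ = 13/4, σ_n = 65/2799
κ = σ_max/σ_min = (13/4)/(65/2799) = 139.9500
bound on ‖Δx‖/‖x‖: κ·ε = 139.9500·1/919 = 0.1523
solve Ax = b  →  x = [-0.4344 0.8145]
2-norm of b is 3.0000; of x, 0.9231
Δx = A⁻¹·δb where δb = 1/919·3.0000·d; ‖Δx‖ = 0.1406
relative error = 0.1523
tightness: 0.1523 against a bound of 0.1523; the bound is attained (ratio 1)

0.1523
0.1523


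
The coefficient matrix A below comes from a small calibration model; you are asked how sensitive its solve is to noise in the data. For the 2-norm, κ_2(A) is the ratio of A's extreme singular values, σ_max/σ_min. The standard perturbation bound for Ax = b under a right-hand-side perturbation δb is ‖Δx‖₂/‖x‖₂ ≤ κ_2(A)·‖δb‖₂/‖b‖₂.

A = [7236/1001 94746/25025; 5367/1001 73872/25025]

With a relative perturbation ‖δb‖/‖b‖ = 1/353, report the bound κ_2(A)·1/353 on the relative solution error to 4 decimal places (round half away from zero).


0.2836

form AᵀA = [81164385/1002001 216410616/5010005; 216410616/5010005 577355076/25050025] with trace 2606464701/25050025 and determinant 27060804/25050025
solving λ² − 2606464701/25050025·λ + 27060804/25050025 = 0 gives λ = 2601/25, 10404/1002001
κ = σ_max/σ_min = (51/5)/(102/1001) = 100.1000
κ_2(A)·‖δb‖/‖b‖ = 0.2836


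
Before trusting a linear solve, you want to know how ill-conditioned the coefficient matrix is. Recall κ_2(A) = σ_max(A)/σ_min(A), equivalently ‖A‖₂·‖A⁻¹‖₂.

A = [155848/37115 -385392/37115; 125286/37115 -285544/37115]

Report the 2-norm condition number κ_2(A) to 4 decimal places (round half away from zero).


form AᵀA = [1599407236/55100929 -3833489520/55100929; -3833489520/55100929 9202494784/55100929] with trace 63916580/326041 and determinant 2458624/326041
λ_max, λ_min = (63916580/326041 ± √4082122749986064/106302733681)/2 = 196, 12544/326041
so κ_2 = √(196 / (12544/326041)) = 71.3750

71.3750


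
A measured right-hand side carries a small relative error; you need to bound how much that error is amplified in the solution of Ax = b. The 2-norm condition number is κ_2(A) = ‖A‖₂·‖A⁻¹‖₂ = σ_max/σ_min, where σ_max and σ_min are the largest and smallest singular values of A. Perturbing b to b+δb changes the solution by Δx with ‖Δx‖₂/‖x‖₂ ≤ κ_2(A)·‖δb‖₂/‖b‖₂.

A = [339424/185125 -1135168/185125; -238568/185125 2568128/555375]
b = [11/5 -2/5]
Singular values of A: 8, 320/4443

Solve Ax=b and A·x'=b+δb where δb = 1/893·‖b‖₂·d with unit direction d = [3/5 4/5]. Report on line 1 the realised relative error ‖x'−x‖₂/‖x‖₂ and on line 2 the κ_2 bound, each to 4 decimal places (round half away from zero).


0.0025
0.1244

σ_max = 8, σ_min = 320/4443
κ_2(A) = 8 / (320/4443) = 111.0750
bound on ‖Δx‖/‖x‖: κ·ε = 111.0750·1/893 = 0.1244
solve Ax = b  →  x = [13.3990 3.6476]
‖b‖ = 2.2361, ‖x‖ = 13.8866
δb = ε·‖b‖·d = [0.0015 0.0020]; solving A·Δx = δb gives ‖Δx‖ = 0.0348
realised ‖Δx‖/‖x‖ = 0.0025
tightness: 0.0025 against a bound of 0.1244 (unrounded ratio ≈ 0.0201)


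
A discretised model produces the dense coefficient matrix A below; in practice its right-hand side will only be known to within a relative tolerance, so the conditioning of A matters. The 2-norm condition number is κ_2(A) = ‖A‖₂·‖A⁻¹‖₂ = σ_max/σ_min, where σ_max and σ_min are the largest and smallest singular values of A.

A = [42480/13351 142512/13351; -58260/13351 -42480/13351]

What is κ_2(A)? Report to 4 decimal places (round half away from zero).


3.9500

AᵀA = [30762000/1054729 50466240/1054729; 50466240/1054729 130853376/1054729]; tr = 956304/6241, det = 8294400/6241
solving λ² − 956304/6241·λ + 8294400/6241 = 0 gives λ = 144, 57600/6241
σ_max=√144=12, σ_min=√(57600/6241)=(240/79) → κ = 3.9500


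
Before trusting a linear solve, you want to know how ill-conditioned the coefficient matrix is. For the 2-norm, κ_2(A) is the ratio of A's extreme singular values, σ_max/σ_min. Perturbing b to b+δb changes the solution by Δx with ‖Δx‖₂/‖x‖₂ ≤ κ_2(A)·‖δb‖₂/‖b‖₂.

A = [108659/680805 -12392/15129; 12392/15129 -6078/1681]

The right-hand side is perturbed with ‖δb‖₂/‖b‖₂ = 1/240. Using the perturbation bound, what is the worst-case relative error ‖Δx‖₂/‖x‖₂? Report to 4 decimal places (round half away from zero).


0.6413

AᵀA = [192010201/275726025 -18947368/6127245; -18947368/6127245 1871428/136161]; tr = 2368621/164025, det = 1444/164025
solving λ² − 2368621/164025·λ + 1444/164025 = 0 gives λ = 361/25, 4/6561
so κ_2 = √((361/25) / (4/6561)) = 153.9000
bound on ‖Δx‖/‖x‖: κ·ε = 153.9000·1/240 = 0.6413


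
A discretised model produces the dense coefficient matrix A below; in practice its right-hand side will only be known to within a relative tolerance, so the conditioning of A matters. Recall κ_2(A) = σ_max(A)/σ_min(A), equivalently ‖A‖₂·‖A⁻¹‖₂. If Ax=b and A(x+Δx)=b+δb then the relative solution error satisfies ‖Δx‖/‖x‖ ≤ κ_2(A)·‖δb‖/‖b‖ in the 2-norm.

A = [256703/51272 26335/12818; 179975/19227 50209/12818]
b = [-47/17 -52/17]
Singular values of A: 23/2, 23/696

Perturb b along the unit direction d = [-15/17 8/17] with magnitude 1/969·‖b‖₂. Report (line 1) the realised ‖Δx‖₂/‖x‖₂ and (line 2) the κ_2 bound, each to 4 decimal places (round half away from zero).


largest singular value 23/2, smallest 23/696
condition number: (23/2) ÷ (23/696) = 348.0000
perturbation bound = 348.0000·1/969 = 0.3591
solve Ax = b  →  x = [-11.9599 27.7993]
‖b‖₂ = 4.1231 and ‖x‖₂ = 30.2629
re-solving with b+δb shifts x by Δx of norm 0.1288
dividing the unrounded norms, ‖Δx‖/‖x‖ = 0.0043
tightness: 0.0043 against a bound of 0.3591 (unrounded ratio ≈ 0.0118)

0.0043
0.3591


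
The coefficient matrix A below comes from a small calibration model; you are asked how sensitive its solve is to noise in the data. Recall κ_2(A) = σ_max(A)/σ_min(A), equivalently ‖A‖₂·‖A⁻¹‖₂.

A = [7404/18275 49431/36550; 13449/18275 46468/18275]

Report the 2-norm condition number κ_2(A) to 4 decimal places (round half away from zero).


258.0000

AᵀA = [815553/1155625 2795646/1155625; 2795646/1155625 38340913/4622500]; tr = 66565/7396, det = 9/7396
char-poly roots: 9 and 1/7396
κ_2(A) = √(λ_max/λ_min) = √(9 / (1/7396)) = 258.0000


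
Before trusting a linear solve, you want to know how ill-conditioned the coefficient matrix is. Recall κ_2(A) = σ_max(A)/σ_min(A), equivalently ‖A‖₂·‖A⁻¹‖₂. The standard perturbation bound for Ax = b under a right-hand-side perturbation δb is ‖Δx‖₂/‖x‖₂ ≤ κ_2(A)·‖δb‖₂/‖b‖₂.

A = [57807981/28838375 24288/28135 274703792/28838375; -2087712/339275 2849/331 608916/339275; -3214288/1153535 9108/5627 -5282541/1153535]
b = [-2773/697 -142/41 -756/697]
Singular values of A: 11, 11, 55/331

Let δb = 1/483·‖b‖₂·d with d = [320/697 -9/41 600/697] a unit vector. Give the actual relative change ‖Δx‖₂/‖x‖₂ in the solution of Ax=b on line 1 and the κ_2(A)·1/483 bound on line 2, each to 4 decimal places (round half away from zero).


σ_max = 11, σ_min = 55/331
κ = σ_max/σ_min = 11/(55/331) = 66.2000
perturbation bound = 66.2000·1/483 = 0.1371
solve Ax = b  →  x = [9.3770 6.9309 -3.0191]
‖b‖ = 5.3852, ‖x‖ = 12.0449
δb = ε·‖b‖·d = [0.0051 -0.0024 0.0096]; solving A·Δx = δb gives ‖Δx‖ = 0.0671
relative error = 0.0056
so the bound overstates the realised error by a factor of ≈ 24.6036 (computed from the unrounded values)

0.0056
0.1371


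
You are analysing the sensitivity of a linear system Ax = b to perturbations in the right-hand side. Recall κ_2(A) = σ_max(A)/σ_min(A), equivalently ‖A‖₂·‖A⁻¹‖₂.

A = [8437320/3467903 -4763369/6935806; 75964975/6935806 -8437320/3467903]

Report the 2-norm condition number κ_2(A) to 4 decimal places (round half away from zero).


M = AᵀA = [3602278942225/28617135556 -202596927840/7154283889; -202596927840/7154283889 182893015681/28617135556]. tr(M)=1125869113/8511938, det(M)=174900625/68095504
eigenvalues of AᵀA: λ = (tr ± √(tr²−4·det))/2 = 529/4, 330625/17023876
κ = σ_max/σ_min = (23/2)/(575/4126) = 82.5200

82.5200


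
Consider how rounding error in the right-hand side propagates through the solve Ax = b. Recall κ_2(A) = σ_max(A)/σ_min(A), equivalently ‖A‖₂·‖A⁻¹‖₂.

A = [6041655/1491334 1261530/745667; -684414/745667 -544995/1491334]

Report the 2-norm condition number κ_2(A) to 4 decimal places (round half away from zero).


form AᵀA = [1756064853/101774452 182920680/25443613; 182920680/25443613 304894125/101774452] with trace 79267653/3914402 and determinant 164025/31315216
λ_max, λ_min = (79267653/3914402 ± √1570759945558596/3830635754401)/2 = 81/4, 2025/7828804
so κ_2 = √((81/4) / (2025/7828804)) = 279.8000

279.8000


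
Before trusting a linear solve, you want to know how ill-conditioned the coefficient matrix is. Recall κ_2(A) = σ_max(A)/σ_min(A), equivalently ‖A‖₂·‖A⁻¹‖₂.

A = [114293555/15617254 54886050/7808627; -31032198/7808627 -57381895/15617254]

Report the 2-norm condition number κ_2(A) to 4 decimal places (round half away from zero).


126.7120

AᵀA = [58529432406169/843939870244 13933924051320/210984967561; 13933924051320/210984967561 53088566824225/843939870244]; tr = 66360284917/501747842, det = 4372515625/4013982736
λ_max, λ_min = (66360284917/501747842 ± √1100647616031485045316/62937724237914241)/2 = 529/4, 8265625/1003495684
κ = σ_max/σ_min = (23/2)/(2875/31678) = 126.7120


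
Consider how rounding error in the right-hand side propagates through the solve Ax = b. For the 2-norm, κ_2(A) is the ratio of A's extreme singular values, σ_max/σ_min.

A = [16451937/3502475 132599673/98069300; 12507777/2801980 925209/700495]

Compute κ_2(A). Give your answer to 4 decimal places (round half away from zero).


M = AᵀA = [9799966508769/233385610000 1250498020284/102106204375; 1250498020284/102106204375 40856721136569/11435894890000]. tr(M)=416844064053/9148715912, det(M)=8303765625/292758909184
λ_max, λ_min = (416844064053/9148715912 ± √10859342352320856079449/5231187677405124484)/2 = 729/16, 11390625/18297431824
κ = σ_max/σ_min = (27/4)/(3375/135268) = 270.5360

270.5360


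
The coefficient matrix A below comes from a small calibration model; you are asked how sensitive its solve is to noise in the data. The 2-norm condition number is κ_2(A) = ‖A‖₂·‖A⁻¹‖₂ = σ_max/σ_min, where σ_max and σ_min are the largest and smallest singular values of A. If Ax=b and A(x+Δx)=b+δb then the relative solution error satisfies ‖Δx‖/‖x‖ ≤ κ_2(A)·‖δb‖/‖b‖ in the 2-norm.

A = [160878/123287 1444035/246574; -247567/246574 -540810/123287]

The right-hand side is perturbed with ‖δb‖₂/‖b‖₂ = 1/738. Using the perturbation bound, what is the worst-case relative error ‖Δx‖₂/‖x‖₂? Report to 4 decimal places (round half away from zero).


0.4889

AᵀA = [164816343025/60798737476 183100086000/15199684369; 183100086000/15199684369 3255138905625/60798737476]; tr = 1017238325/18084098, det = 3515625/144672784
eigenvalues of AᵀA: λ = (tr ± √(tr²−4·det))/2 = 225/4, 15625/36168196
κ_2(A) = √(λ_max/λ_min) = √((225/4) / (15625/36168196)) = 360.8400
worst-case relative error ≤ 360.8400 × 1/738 = 0.4889


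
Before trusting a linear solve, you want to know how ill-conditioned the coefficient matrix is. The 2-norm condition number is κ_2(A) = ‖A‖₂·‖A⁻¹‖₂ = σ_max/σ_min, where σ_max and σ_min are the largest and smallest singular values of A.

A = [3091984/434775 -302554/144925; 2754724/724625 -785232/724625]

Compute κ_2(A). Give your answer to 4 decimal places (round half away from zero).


M = AᵀA = [1063341402256/16352015625 -103379223136/5450671875; -103379223136/5450671875 10052118916/1816890625]. tr(M)=1846096756/26163225, det(M)=153664/2907025
solving λ² − 1846096756/26163225·λ + 153664/2907025 = 0 gives λ = 1764/25, 784/1046529
σ_max=√(1764/25)=(42/5), σ_min=√(784/1046529)=(28/1023) → κ = 306.9000

306.9000


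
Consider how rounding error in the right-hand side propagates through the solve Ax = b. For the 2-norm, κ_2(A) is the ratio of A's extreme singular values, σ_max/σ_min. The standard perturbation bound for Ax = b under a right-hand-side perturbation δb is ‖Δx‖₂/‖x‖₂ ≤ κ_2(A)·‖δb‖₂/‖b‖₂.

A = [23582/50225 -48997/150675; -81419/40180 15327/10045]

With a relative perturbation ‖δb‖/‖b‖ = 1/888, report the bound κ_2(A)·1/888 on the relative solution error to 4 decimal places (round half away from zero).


0.1324

form AᵀA = [103881089/24010000 -58426511/18007500; -58426511/18007500 32871514/13505625] with trace 58434961/8643600 and determinant 28561/8643600
eigenvalues of AᵀA: λ = (tr ± √(tr²−4·det))/2 = 169/25, 169/345744
σ_max=√(169/25)=(13/5), σ_min=√(169/345744)=(13/588) → κ = 117.6000
bound on ‖Δx‖/‖x‖: κ·ε = 117.6000·1/888 = 0.1324


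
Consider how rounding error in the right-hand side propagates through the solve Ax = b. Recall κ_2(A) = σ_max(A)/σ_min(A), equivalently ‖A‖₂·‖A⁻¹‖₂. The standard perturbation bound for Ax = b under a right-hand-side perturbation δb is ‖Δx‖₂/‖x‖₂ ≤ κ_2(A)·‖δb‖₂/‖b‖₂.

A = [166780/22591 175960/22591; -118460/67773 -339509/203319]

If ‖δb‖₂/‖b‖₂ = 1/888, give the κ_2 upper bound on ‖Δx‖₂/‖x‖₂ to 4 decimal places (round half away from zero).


0.1059

form AᵀA = [157271200/2732409 495286540/8197227; 495286540/8197227 1560489001/24591681] with trace 3538561/29241 and determinant 48400/29241
λ_max, λ_min = (3538561/29241 ± √12515752893121/855036081)/2 = 121, 400/29241
σ_max=√121=11, σ_min=√(400/29241)=(20/171) → κ = 94.0500
worst-case relative error ≤ 94.0500 × 1/888 = 0.1059


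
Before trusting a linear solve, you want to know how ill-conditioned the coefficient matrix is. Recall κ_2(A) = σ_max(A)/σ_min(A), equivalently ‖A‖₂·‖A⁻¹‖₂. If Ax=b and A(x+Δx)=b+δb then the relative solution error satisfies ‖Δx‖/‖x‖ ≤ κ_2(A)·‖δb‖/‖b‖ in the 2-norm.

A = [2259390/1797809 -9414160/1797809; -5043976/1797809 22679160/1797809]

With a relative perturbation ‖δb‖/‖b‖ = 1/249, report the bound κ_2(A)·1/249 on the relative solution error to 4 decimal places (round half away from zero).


0.6773

M = AᵀA = [180748740004/19124953849 -802741998240/19124953849; -802741998240/19124953849 3567874004800/19124953849]. tr(M)=2229995684/11377129, det(M)=15366400/11377129
λ_max, λ_min = (2229995684/11377129 ± √4972181448598365456/129439064282641)/2 = 196, 78400/11377129
κ = σ_max/σ_min = 14/(280/3373) = 168.6500
bound on ‖Δx‖/‖x‖: κ·ε = 168.6500·1/249 = 0.6773


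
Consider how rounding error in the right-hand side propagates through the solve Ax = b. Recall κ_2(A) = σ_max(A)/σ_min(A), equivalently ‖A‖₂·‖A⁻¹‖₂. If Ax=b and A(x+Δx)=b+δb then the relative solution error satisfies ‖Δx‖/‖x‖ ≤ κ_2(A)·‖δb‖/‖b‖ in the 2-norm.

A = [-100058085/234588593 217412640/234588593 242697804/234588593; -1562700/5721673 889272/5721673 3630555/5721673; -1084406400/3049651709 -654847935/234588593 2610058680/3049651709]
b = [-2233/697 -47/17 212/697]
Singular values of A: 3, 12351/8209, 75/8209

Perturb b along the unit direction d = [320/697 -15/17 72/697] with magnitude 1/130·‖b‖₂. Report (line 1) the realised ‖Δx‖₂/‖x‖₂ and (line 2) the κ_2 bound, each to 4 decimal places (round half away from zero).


from the listed singular values, σ₁ = 3, σ_n = 75/8209
κ = σ_max/σ_min = 3/(75/8209) = 328.3600
worst-case relative error ≤ 328.3600 × 1/130 = 2.5258
solve Ax = b  →  x = [102.0033 -0.9088 39.7708]
2-norm of b is 4.2426; of x, 109.4861
with δb = [0.0150 -0.0288 0.0034], A·Δx = δb → ‖Δx‖ = 3.5721
relative error = 0.0326
so the bound overstates the realised error by a factor of ≈ 77.4184 (computed from the unrounded values)

0.0326
2.5258


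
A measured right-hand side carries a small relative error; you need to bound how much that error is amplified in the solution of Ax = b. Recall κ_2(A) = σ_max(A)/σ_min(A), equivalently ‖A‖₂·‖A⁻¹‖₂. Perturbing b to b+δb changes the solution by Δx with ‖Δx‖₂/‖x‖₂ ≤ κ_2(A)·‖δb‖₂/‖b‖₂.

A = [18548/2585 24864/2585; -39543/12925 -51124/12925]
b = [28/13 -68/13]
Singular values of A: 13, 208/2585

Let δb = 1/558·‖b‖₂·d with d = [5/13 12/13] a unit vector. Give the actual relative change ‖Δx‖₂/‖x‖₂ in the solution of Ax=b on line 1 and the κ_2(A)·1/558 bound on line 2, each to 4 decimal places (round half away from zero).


σ_max = 13, σ_min = 208/2585
κ = σ_max/σ_min = 13/(208/2585) = 161.5625
bound on ‖Δx‖/‖x‖: κ·ε = 161.5625·1/558 = 0.2895
solve Ax = b  →  x = [39.9538 -29.5808]
‖b‖₂ = 5.6569 and ‖x‖₂ = 49.7125
δb = ε·‖b‖·d = [0.0039 0.0094]; solving A·Δx = δb gives ‖Δx‖ = 0.1260
dividing the unrounded norms, ‖Δx‖/‖x‖ = 0.0025
tightness: 0.0025 against a bound of 0.2895 (unrounded ratio ≈ 0.0088)

0.0025
0.2895


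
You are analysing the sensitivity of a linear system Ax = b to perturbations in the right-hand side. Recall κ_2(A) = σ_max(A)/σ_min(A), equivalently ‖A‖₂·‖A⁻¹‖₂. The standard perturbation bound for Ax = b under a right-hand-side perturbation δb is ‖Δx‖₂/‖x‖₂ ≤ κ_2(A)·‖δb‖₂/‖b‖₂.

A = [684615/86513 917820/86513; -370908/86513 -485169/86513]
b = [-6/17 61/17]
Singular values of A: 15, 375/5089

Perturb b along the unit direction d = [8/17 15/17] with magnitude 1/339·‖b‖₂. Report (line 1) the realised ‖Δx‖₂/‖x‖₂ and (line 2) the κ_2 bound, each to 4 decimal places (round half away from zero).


0.0035
0.6005

σ_max = 15, σ_min = 375/5089
κ_2(A) = 15 / (375/5089) = 203.5600
worst-case relative error ≤ 203.5600 × 1/339 = 0.6005
solve Ax = b  →  x = [-32.6496 24.3205]
‖b‖ = 3.6056, ‖x‖ = 40.7122
with δb = [0.0050 0.0094], A·Δx = δb → ‖Δx‖ = 0.1443
realised ‖Δx‖/‖x‖ = 0.0035
realised/bound (from unrounded values) ≈ 0.0059


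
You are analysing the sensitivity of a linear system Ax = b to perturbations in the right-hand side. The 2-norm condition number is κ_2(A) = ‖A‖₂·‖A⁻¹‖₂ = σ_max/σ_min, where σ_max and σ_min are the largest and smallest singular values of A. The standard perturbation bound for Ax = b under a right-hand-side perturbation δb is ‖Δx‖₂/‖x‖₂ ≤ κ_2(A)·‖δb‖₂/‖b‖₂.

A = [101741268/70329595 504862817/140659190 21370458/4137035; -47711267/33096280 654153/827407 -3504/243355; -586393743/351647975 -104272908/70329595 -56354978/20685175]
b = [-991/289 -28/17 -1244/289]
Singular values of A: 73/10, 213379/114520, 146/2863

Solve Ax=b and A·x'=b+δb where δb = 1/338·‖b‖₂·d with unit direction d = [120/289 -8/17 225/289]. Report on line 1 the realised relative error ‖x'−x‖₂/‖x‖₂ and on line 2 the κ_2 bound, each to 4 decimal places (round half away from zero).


largest singular value 73/10, smallest 146/2863
condition number: (73/10) ÷ (146/2863) = 143.1500
bound on ‖Δx‖/‖x‖: κ·ε = 143.1500·1/338 = 0.4235
solve Ax = b  →  x = [31.3853 54.2855 -47.1726]
‖b‖ = 5.7446, ‖x‖ = 78.4678
δb = ε·‖b‖·d = [0.0071 -0.0080 0.0132]; solving A·Δx = δb gives ‖Δx‖ = 0.3333
relative error = 0.0042
realised/bound (from unrounded values) ≈ 0.0100

0.0042
0.4235


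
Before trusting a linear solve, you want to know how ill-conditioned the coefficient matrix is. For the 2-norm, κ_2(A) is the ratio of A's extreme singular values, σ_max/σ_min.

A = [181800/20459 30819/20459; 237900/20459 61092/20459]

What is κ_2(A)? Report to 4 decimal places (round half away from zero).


24.9500

AᵀA = [89647650000/418570681 20136681000/418570681; 20136681000/418570681 4682043225/418570681]; tr = 56115225/249001, det = 20250000/249001
eigenvalues of AᵀA: λ = (tr ± √(tr²−4·det))/2 = 225, 90000/249001
σ_max=√225=15, σ_min=√(90000/249001)=(300/499) → κ = 24.9500


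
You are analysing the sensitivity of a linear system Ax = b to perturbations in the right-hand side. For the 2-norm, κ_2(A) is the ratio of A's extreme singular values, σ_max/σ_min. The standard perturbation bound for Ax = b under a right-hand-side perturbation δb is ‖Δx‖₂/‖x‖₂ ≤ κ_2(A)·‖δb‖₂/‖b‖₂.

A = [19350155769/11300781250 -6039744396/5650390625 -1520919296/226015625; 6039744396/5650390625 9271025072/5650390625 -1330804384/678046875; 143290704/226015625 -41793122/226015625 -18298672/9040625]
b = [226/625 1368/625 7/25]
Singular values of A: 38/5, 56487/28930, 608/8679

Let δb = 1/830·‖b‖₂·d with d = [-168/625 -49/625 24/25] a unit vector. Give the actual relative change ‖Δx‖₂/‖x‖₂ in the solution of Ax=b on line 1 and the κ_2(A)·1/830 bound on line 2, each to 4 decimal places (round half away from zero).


0.0372
0.1307

largest singular value 38/5, smallest 608/8679
κ_2(A) = (38/5) / (608/8679) = 108.4875
κ_2(A)·‖δb‖/‖b‖ = 0.1307
solve Ax = b  →  x = [0.3222 0.9730 -0.1263]
2-norm of b is 2.2361; of x, 1.0327
δb = ε·‖b‖·d = [-0.0007 -0.0002 0.0026]; solving A·Δx = δb gives ‖Δx‖ = 0.0385
realised ‖Δx‖/‖x‖ = 0.0372
tightness: 0.0372 against a bound of 0.1307 (unrounded ratio ≈ 0.2849)
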